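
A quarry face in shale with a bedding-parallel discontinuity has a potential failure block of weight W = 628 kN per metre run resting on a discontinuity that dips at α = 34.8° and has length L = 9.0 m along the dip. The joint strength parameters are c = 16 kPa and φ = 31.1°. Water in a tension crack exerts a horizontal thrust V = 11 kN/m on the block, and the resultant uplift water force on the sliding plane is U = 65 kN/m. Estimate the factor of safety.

FS = 1.12

Resolving the block weight along and normal to the plane and applying the Mohr–Coulomb strength on the joint:
N' = W cosα − U − V sinα = 628·cos34.8° − 65 − 11·sin34.8° = 444.4 kN/m
Driving force T = W sinα + V cosα = 628·sin34.8° + 11·cos34.8° = 367.4 kN/m
Resisting force R = c·L + N'·tanφ = 16·9.0 + 444.4·tan31.1° = 144.0 + 268.1 = 412.1 kN/m
FS = R / T = 412.1 / 367.4 = 1.121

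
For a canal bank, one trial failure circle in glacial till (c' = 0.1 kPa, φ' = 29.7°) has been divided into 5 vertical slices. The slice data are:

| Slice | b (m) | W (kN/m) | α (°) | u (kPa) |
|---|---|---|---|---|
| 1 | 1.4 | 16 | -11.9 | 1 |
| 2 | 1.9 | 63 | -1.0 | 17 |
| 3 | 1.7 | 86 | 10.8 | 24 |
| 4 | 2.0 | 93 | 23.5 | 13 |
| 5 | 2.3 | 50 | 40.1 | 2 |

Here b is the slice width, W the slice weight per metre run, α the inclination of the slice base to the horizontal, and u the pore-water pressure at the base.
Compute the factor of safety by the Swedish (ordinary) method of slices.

Ordinary method of slices: FS = Σ[c'·Δl_i + (W_i cosα_i − u_i·Δl_i)·tanφ'] / Σ W_i sinα_i, with Δl_i = b_i / cosα_i.
Slice 1: Δl = 1.4/cos(-11.9°) = 1.431 m; N'_1 = 16·cos(-11.9°) − 1·1.431 = 14.2; c'Δl = 0.14; W sinα = -3.3
Slice 2: Δl = 1.9/cos(-1.0°) = 1.900 m; N'_2 = 63·cos(-1.0°) − 17·1.900 = 30.7; c'Δl = 0.19; W sinα = -1.1
Slice 3: Δl = 1.7/cos10.8° = 1.731 m; N'_3 = 86·cos10.8° − 24·1.731 = 42.9; c'Δl = 0.17; W sinα = 16.1
Slice 4: Δl = 2.0/cos23.5° = 2.181 m; N'_4 = 93·cos23.5° − 13·2.181 = 56.9; c'Δl = 0.22; W sinα = 37.1
Slice 5: Δl = 2.3/cos40.1° = 3.007 m; N'_5 = 50·cos40.1° − 2·3.007 = 32.2; c'Δl = 0.30; W sinα = 32.2
Σc'Δl = 1.0 kN/m; ΣN' = 177.0 kN/m; ΣW sinα = 81.0 kN/m
Resisting = 1.0 + 177.0·tan29.7° = 1.0 + 101.0 = 102.0 kN/m
FS = 102.0 / 81.0 = 1.259

FS = 1.26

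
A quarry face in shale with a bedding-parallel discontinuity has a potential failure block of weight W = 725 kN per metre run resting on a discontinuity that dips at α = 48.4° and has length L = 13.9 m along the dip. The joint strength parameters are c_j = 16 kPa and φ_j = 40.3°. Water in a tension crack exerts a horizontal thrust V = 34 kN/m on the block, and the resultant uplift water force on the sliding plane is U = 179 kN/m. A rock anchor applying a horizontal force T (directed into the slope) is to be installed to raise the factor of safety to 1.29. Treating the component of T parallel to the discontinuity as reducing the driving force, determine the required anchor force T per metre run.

T = 182 kN/m

Resolving forces along and normal to the sliding plane, with the horizontal anchor force T adding T·sinα to the effective normal force and T·cosα acting up the plane against the driving force:
FS = [c_jL + (W cosα − U − V sinα + T sinα) tanφ_j] / [W sinα + V cosα − T cosα]
Without the anchor: N' = 276.9 kN/m, driving T_d = 564.7 kN/m, resisting R = 16·13.9 + 276.9·tan40.3° = 457.2 kN/m, FS = 0.81.
Setting FS = 1.29 and solving for T:
1.29·(564.7 − T cos48.4°) = 457.2 + T sin48.4°·tan40.3°
T·(sin48.4°·tan40.3° + 1.29·cos48.4°) = 1.29·564.7 − 457.2
T·(0.7478·0.8481 + 1.29·0.6639) = 728.5 − 457.2 = 271.3
T·1.4906 = 271.3
T = 182.0 kN/m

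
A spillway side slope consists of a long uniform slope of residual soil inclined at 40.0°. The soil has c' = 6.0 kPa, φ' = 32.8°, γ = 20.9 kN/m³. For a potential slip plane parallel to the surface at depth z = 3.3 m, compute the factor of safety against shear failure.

FS = 0.94

For an infinite slope with a slip plane parallel to the surface (no pore pressure): FS = [c' + γz cos²β tanφ'] / [γz sinβ cosβ].
γz = 20.9·3.3 = 68.97 kN/m²
Numerator = 6.0 + 68.97·cos²40.0°·tan32.8° = 6.0 + 68.97·0.5868·0.6445 = 32.083 kPa
Denominator = 68.97·sin40.0°·cos40.0° = 68.97·0.6428·0.7660 = 33.961 kPa
FS = 32.083 / 33.961 = 0.945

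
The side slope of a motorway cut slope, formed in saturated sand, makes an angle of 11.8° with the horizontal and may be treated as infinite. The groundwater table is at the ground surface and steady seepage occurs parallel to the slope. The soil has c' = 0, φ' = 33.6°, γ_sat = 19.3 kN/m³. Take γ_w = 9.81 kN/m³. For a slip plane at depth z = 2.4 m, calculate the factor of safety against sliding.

FS = 1.56

With seepage parallel to the slope and the water table at the surface, the effective normal stress on the slip plane uses the buoyant unit weight γ' = γ_sat − γ_w while the driving shear stress uses γ_sat:
FS = [c' + γ' z cos²β tanφ'] / [γ_sat z sinβ cosβ]
(For c' = 0 this reduces to FS = (γ'/γ_sat)·tanφ'/tanβ.)
γ' = 19.3 − 9.81 = 9.49 kN/m³
Numerator = 0.0 + 9.49·2.4·cos²11.8°·tan33.6° = 0.0 + 9.49·2.4·0.9582·0.6644 = 14.500 kPa
Denominator = 19.3·2.4·sin11.8°·cos11.8° = 19.3·2.4·0.2045·0.9789 = 9.272 kPa
FS = 14.500 / 9.272 = 1.564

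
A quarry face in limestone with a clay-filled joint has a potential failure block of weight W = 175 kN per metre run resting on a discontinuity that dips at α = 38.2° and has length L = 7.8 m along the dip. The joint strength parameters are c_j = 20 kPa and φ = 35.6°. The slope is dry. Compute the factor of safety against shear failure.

Resolving the block weight along and normal to the plane and applying the Mohr–Coulomb strength on the joint:
N' = W cosα = 175·cos38.2° = 137.5 kN/m
Driving force T = W sinα = 175·sin38.2° = 108.2 kN/m
Resisting force R = c_j·L + N'·tanφ = 20·7.8 + 137.5·tan35.6° = 156.0 + 98.5 = 254.5 kN/m
FS = R / T = 254.5 / 108.2 = 2.351

FS = 2.35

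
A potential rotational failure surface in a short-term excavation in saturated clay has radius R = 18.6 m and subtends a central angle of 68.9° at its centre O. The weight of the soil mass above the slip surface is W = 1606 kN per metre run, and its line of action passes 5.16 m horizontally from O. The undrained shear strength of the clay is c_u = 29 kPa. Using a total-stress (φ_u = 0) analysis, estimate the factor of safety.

FS = 1.46

Taking moments about the centre O, the resisting moment is provided by the undrained shear strength acting along the arc:
Arc length L_a = R·θ = 18.6·(68.9°·π/180) = 18.6·1.2025 = 22.37 m
M_R = c_u·L_a·R = 29·22.37·18.6 = 12064.8 kN·m/m
M_D = W·d = 1606·5.16 = 8287.0 kN·m/m
FS = M_R / M_D = 12064.8 / 8287.0 = 1.456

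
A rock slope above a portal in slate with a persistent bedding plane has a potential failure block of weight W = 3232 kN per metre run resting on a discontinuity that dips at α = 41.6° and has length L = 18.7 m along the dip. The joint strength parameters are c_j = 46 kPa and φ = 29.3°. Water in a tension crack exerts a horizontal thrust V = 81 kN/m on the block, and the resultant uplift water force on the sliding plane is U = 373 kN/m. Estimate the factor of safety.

Resolving the block weight along and normal to the plane and applying the Mohr–Coulomb strength on the joint:
N' = W cosα − U − V sinα = 3232·cos41.6° − 373 − 81·sin41.6° = 1990.1 kN/m
Driving force T = W sinα + V cosα = 3232·sin41.6° + 81·cos41.6° = 2206.4 kN/m
Resisting force R = c_j·L + N'·tanφ = 46·18.7 + 1990.1·tan29.3° = 860.2 + 1116.8 = 1977.0 kN/m
FS = R / T = 1977.0 / 2206.4 = 0.896

FS = 0.90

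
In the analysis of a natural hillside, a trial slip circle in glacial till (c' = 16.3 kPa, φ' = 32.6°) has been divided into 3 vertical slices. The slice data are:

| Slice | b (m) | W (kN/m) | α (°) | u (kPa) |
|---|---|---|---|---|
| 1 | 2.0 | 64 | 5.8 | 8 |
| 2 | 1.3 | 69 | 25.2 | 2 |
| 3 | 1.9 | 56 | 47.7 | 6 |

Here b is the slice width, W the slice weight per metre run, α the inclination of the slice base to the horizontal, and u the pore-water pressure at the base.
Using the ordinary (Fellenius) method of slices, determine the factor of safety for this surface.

FS = 2.38

Ordinary method of slices: FS = Σ[c'·Δl_i + (W_i cosα_i − u_i·Δl_i)·tanφ'] / Σ W_i sinα_i, with Δl_i = b_i / cosα_i.
Slice 1: Δl = 2.0/cos5.8° = 2.010 m; N'_1 = 64·cos5.8° − 8·2.010 = 47.6; c'Δl = 32.77; W sinα = 6.5
Slice 2: Δl = 1.3/cos25.2° = 1.437 m; N'_2 = 69·cos25.2° − 2·1.437 = 59.6; c'Δl = 23.42; W sinα = 29.4
Slice 3: Δl = 1.9/cos47.7° = 2.823 m; N'_3 = 56·cos47.7° − 6·2.823 = 20.7; c'Δl = 46.02; W sinα = 41.4
Σc'Δl = 102.2 kN/m; ΣN' = 127.9 kN/m; ΣW sinα = 77.3 kN/m
Resisting = 102.2 + 127.9·tan32.6° = 102.2 + 81.8 = 184.0 kN/m
FS = 184.0 / 77.3 = 2.381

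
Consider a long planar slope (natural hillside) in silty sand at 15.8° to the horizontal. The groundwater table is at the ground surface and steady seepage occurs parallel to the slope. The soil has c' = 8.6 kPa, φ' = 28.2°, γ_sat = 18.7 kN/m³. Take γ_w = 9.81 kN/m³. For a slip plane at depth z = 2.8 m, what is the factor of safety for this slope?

With seepage parallel to the slope and the water table at the surface, the effective normal stress on the slip plane uses the buoyant unit weight γ' = γ_sat − γ_w while the driving shear stress uses γ_sat:
FS = [c' + γ' z cos²β tanφ'] / [γ_sat z sinβ cosβ]
γ' = 18.7 − 9.81 = 8.89 kN/m³
Numerator = 8.6 + 8.89·2.8·cos²15.8°·tan28.2° = 8.6 + 8.89·2.8·0.9259·0.5362 = 20.957 kPa
Denominator = 18.7·2.8·sin15.8°·cos15.8° = 18.7·2.8·0.2723·0.9622 = 13.718 kPa
FS = 20.957 / 13.718 = 1.528

FS = 1.53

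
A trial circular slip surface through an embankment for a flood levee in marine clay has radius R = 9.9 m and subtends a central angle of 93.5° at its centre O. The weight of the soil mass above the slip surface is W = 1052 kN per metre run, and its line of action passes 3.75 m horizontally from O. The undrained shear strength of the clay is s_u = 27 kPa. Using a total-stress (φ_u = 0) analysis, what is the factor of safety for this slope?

Taking moments about the centre O, the resisting moment is provided by the undrained shear strength acting along the arc:
Arc length L_a = R·θ = 9.9·(93.5°·π/180) = 9.9·1.6319 = 16.16 m
M_R = s_u·L_a·R = 27·16.16·9.9 = 4318.4 kN·m/m
M_D = W·d = 1052·3.75 = 3945.0 kN·m/m
FS = M_R / M_D = 4318.4 / 3945.0 = 1.095

FS = 1.09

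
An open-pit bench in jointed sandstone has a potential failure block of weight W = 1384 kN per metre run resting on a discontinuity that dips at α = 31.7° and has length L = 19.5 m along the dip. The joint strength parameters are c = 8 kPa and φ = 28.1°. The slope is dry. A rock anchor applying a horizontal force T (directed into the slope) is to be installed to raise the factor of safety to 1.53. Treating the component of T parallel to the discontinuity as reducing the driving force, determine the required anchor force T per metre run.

Resolving forces along and normal to the sliding plane, with the horizontal anchor force T adding T·sinα to the effective normal force and T·cosα acting up the plane against the driving force:
FS = [cL + (W cosα + T sinα) tanφ] / [W sinα − T cosα]
Without the anchor: N' = 1177.5 kN/m, driving T_d = 727.3 kN/m, resisting R = 8·19.5 + 1177.5·tan28.1° = 784.7 kN/m, FS = 1.08.
Setting FS = 1.53 and solving for T:
1.53·(727.3 − T cos31.7°) = 784.7 + T sin31.7°·tan28.1°
T·(sin31.7°·tan28.1° + 1.53·cos31.7°) = 1.53·727.3 − 784.7
T·(0.5255·0.5340 + 1.53·0.8508) = 1112.7 − 784.7 = 328.0
T·1.5823 = 328.0
T = 207.3 kN/m

T = 207 kN/m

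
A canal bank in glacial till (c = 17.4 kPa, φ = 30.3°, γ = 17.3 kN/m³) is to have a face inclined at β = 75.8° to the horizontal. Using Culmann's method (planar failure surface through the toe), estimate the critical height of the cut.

Culmann's analysis gives the critical failure plane at α_cr = (β + φ)/2 = (75.8 + 30.3)/2 = 53.0°, and the critical height
H_c = (4c/γ) · sinβ cosφ / [1 − cos(β − φ)]
    = (4·17.4/17.3) · sin75.8°·cos30.3° / [1 − cos(45.5°)]
    = 4.023 · 0.9694·0.8634 / [1 − 0.7009]
    = 4.023 · 0.8370 / 0.2991
    = 11.26 m

H_c = 11.26 m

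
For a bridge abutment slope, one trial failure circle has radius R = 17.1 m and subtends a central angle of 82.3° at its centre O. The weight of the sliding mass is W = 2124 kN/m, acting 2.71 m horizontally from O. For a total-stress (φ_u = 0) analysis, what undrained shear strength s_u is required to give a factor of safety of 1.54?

s_u = 21.1 kPa

FS = s_u·L_a·R / (W·d), so s_u = FS·W·d / (L_a·R).
Arc length L_a = R·θ = 17.1·(82.3°·π/180) = 17.1·1.4364 = 24.56 m
s_u = 1.54·2124·2.71 / (24.56·17.1) = 8864.3 / 420.02 = 21.10 kPa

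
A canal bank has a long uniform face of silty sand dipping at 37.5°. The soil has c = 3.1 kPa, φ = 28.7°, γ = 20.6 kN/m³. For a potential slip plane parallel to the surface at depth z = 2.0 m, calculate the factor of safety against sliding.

For an infinite slope with a slip plane parallel to the surface (no pore pressure): FS = [c + γz cos²β tanφ] / [γz sinβ cosβ].
γz = 20.6·2.0 = 41.20 kN/m²
Numerator = 3.1 + 41.20·cos²37.5°·tan28.7° = 3.1 + 41.20·0.6294·0.5475 = 17.297 kPa
Denominator = 41.20·sin37.5°·cos37.5° = 41.20·0.6088·0.7934 = 19.898 kPa
FS = 17.297 / 19.898 = 0.869

FS = 0.87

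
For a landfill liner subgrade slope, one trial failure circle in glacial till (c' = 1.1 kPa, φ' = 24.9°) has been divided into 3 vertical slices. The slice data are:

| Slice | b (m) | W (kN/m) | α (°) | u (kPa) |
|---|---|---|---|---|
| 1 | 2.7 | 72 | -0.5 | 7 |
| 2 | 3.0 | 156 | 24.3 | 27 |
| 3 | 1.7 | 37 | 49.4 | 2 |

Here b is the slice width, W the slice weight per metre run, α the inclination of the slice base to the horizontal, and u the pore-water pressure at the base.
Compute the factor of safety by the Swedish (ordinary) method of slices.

Ordinary method of slices: FS = Σ[c'·Δl_i + (W_i cosα_i − u_i·Δl_i)·tanφ'] / Σ W_i sinα_i, with Δl_i = b_i / cosα_i.
Slice 1: Δl = 2.7/cos(-0.5°) = 2.700 m; N'_1 = 72·cos(-0.5°) − 7·2.700 = 53.1; c'Δl = 2.97; W sinα = -0.6
Slice 2: Δl = 3.0/cos24.3° = 3.292 m; N'_2 = 156·cos24.3° − 27·3.292 = 53.3; c'Δl = 3.62; W sinα = 64.2
Slice 3: Δl = 1.7/cos49.4° = 2.612 m; N'_3 = 37·cos49.4° − 2·2.612 = 18.9; c'Δl = 2.87; W sinα = 28.1
Σc'Δl = 9.5 kN/m; ΣN' = 125.3 kN/m; ΣW sinα = 91.7 kN/m
Resisting = 9.5 + 125.3·tan24.9° = 9.5 + 58.1 = 67.6 kN/m
FS = 67.6 / 91.7 = 0.738

FS = 0.74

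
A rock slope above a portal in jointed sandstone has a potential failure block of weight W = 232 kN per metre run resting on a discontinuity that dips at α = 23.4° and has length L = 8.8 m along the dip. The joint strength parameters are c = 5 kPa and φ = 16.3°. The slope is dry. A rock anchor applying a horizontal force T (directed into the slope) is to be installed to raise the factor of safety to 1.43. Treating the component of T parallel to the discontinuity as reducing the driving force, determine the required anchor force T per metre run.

Resolving forces along and normal to the sliding plane, with the horizontal anchor force T adding T·sinα to the effective normal force and T·cosα acting up the plane against the driving force:
FS = [cL + (W cosα + T sinα) tanφ] / [W sinα − T cosα]
Without the anchor: N' = 212.9 kN/m, driving T_d = 92.1 kN/m, resisting R = 5·8.8 + 212.9·tan16.3° = 106.3 kN/m, FS = 1.15.
Setting FS = 1.43 and solving for T:
1.43·(92.1 − T cos23.4°) = 106.3 + T sin23.4°·tan16.3°
T·(sin23.4°·tan16.3° + 1.43·cos23.4°) = 1.43·92.1 − 106.3
T·(0.3971·0.2924 + 1.43·0.9178) = 131.8 − 106.3 = 25.5
T·1.4285 = 25.5
T = 17.8 kN/m

T = 18 kN/m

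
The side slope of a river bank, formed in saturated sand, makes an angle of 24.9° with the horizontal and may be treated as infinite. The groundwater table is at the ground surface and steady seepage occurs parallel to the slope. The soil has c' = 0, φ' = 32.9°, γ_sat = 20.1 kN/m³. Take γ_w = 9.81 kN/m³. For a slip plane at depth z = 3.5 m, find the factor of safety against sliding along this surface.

With seepage parallel to the slope and the water table at the surface, the effective normal stress on the slip plane uses the buoyant unit weight γ' = γ_sat − γ_w while the driving shear stress uses γ_sat:
FS = [c' + γ' z cos²β tanφ'] / [γ_sat z sinβ cosβ]
(For c' = 0 this reduces to FS = (γ'/γ_sat)·tanφ'/tanβ.)
γ' = 20.1 − 9.81 = 10.29 kN/m³
Numerator = 0.0 + 10.29·3.5·cos²24.9°·tan32.9° = 0.0 + 10.29·3.5·0.8227·0.6469 = 19.169 kPa
Denominator = 20.1·3.5·sin24.9°·cos24.9° = 20.1·3.5·0.4210·0.9070 = 26.867 kPa
FS = 19.169 / 26.867 = 0.713

FS = 0.71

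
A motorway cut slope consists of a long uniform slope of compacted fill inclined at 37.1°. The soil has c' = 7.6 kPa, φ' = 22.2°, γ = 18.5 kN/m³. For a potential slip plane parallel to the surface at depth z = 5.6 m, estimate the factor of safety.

For an infinite slope with a slip plane parallel to the surface (no pore pressure): FS = [c' + γz cos²β tanφ'] / [γz sinβ cosβ].
γz = 18.5·5.6 = 103.60 kN/m²
Numerator = 7.6 + 103.60·cos²37.1°·tan22.2° = 7.6 + 103.60·0.6361·0.4081 = 34.495 kPa
Denominator = 103.60·sin37.1°·cos37.1° = 103.60·0.6032·0.7976 = 49.843 kPa
FS = 34.495 / 49.843 = 0.692

FS = 0.69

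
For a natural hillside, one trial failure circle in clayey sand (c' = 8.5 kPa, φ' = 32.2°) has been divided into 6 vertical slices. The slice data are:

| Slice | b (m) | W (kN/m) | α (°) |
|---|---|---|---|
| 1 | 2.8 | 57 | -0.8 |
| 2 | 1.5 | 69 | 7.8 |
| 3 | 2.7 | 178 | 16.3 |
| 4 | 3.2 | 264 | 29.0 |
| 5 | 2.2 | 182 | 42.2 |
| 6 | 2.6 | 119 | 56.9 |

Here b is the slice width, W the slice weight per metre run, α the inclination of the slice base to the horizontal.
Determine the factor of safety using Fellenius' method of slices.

FS = 1.51

Ordinary method of slices: FS = Σ[c'·Δl_i + (W_i cosα_i)·tanφ'] / Σ W_i sinα_i, with Δl_i = b_i / cosα_i.
Slice 1: Δl = 2.8/cos(-0.8°) = 2.800 m; N'_1 = 57·cos(-0.8°) = 57.0; c'Δl = 23.80; W sinα = -0.8
Slice 2: Δl = 1.5/cos7.8° = 1.514 m; N'_2 = 69·cos7.8° = 68.4; c'Δl = 12.87; W sinα = 9.4
Slice 3: Δl = 2.7/cos16.3° = 2.813 m; N'_3 = 178·cos16.3° = 170.8; c'Δl = 23.91; W sinα = 50.0
Slice 4: Δl = 3.2/cos29.0° = 3.659 m; N'_4 = 264·cos29.0° = 230.9; c'Δl = 31.10; W sinα = 128.0
Slice 5: Δl = 2.2/cos42.2° = 2.970 m; N'_5 = 182·cos42.2° = 134.8; c'Δl = 25.24; W sinα = 122.3
Slice 6: Δl = 2.6/cos56.9° = 4.761 m; N'_6 = 119·cos56.9° = 65.0; c'Δl = 40.47; W sinα = 99.7
Σc'Δl = 157.4 kN/m; ΣN' = 726.9 kN/m; ΣW sinα = 408.5 kN/m
Resisting = 157.4 + 726.9·tan32.2° = 157.4 + 457.8 = 615.2 kN/m
FS = 615.2 / 408.5 = 1.506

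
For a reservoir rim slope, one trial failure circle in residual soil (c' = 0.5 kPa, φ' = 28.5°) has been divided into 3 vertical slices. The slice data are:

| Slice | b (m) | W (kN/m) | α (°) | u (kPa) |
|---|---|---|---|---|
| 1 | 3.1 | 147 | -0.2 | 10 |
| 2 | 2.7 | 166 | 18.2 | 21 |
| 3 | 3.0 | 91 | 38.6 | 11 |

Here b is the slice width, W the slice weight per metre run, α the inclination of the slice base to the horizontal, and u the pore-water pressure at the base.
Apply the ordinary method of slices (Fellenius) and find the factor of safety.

Ordinary method of slices: FS = Σ[c'·Δl_i + (W_i cosα_i − u_i·Δl_i)·tanφ'] / Σ W_i sinα_i, with Δl_i = b_i / cosα_i.
Slice 1: Δl = 3.1/cos(-0.2°) = 3.100 m; N'_1 = 147·cos(-0.2°) − 10·3.100 = 116.0; c'Δl = 1.55; W sinα = -0.5
Slice 2: Δl = 2.7/cos18.2° = 2.842 m; N'_2 = 166·cos18.2° − 21·2.842 = 98.0; c'Δl = 1.42; W sinα = 51.8
Slice 3: Δl = 3.0/cos38.6° = 3.839 m; N'_3 = 91·cos38.6° − 11·3.839 = 28.9; c'Δl = 1.92; W sinα = 56.8
Σc'Δl = 4.9 kN/m; ΣN' = 242.9 kN/m; ΣW sinα = 108.1 kN/m
Resisting = 4.9 + 242.9·tan28.5° = 4.9 + 131.9 = 136.8 kN/m
FS = 136.8 / 108.1 = 1.265

FS = 1.27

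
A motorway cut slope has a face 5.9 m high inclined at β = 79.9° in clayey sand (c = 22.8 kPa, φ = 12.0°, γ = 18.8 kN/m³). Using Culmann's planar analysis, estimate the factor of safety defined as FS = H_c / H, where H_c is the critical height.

FS = 1.27

H_c = (4c/γ) · sinβ cosφ / [1 − cos(β − φ)]
    = (4·22.8/18.8) · sin79.9°·cos12.0° / [1 − cos67.9°]
    = 4.851 · 0.9630 / 0.6238 = 7.49 m
FS = H_c / H = 7.49 / 5.9 = 1.269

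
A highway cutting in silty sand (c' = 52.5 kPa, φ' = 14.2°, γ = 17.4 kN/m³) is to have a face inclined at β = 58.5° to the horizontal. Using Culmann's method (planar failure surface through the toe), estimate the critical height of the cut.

H_c = 35.09 m

Culmann's analysis gives the critical failure plane at α_cr = (β + φ')/2 = (58.5 + 14.2)/2 = 36.4°, and the critical height
H_c = (4c'/γ) · sinβ cosφ' / [1 − cos(β − φ')]
    = (4·52.5/17.4) · sin58.5°·cos14.2° / [1 − cos(44.3°)]
    = 12.069 · 0.8526·0.9694 / [1 − 0.7157]
    = 12.069 · 0.8266 / 0.2843
    = 35.09 m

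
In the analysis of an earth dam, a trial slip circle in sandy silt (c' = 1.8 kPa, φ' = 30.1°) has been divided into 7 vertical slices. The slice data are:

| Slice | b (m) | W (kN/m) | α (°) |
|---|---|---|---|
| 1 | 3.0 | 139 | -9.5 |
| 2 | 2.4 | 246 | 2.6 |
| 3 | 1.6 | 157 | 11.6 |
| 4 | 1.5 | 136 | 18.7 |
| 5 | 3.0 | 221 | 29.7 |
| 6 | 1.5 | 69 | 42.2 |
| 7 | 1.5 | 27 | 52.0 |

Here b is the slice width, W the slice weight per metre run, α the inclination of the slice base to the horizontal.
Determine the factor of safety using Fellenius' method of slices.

Ordinary method of slices: FS = Σ[c'·Δl_i + (W_i cosα_i)·tanφ'] / Σ W_i sinα_i, with Δl_i = b_i / cosα_i.
Slice 1: Δl = 3.0/cos(-9.5°) = 3.042 m; N'_1 = 139·cos(-9.5°) = 137.1; c'Δl = 5.48; W sinα = -22.9
Slice 2: Δl = 2.4/cos2.6° = 2.402 m; N'_2 = 246·cos2.6° = 245.7; c'Δl = 4.32; W sinα = 11.2
Slice 3: Δl = 1.6/cos11.6° = 1.633 m; N'_3 = 157·cos11.6° = 153.8; c'Δl = 2.94; W sinα = 31.6
Slice 4: Δl = 1.5/cos18.7° = 1.584 m; N'_4 = 136·cos18.7° = 128.8; c'Δl = 2.85; W sinα = 43.6
Slice 5: Δl = 3.0/cos29.7° = 3.454 m; N'_5 = 221·cos29.7° = 192.0; c'Δl = 6.22; W sinα = 109.5
Slice 6: Δl = 1.5/cos42.2° = 2.025 m; N'_6 = 69·cos42.2° = 51.1; c'Δl = 3.64; W sinα = 46.3
Slice 7: Δl = 1.5/cos52.0° = 2.436 m; N'_7 = 27·cos52.0° = 16.6; c'Δl = 4.39; W sinα = 21.3
Σc'Δl = 29.8 kN/m; ΣN' = 925.2 kN/m; ΣW sinα = 240.5 kN/m
Resisting = 29.8 + 925.2·tan30.1° = 29.8 + 536.3 = 566.1 kN/m
FS = 566.1 / 240.5 = 2.354

FS = 2.35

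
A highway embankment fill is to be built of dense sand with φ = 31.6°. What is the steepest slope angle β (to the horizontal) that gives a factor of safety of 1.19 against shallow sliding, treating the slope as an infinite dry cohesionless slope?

For an infinite dry cohesionless slope FS = tanφ/tanβ, so tanβ = tanφ / FS.
tanβ = tan31.6° / 1.19 = 0.6152 / 1.19 = 0.5170
β = arctan(0.5170) = 27.34°

β = 27.3°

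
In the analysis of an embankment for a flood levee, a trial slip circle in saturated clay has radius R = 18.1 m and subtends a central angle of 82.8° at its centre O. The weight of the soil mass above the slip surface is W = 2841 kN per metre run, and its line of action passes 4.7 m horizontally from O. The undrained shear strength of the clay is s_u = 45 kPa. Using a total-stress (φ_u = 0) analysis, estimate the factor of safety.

Taking moments about the centre O, the resisting moment is provided by the undrained shear strength acting along the arc:
Arc length L_a = R·θ = 18.1·(82.8°·π/180) = 18.1·1.4451 = 26.16 m
M_R = s_u·L_a·R = 45·26.16·18.1 = 21304.8 kN·m/m
M_D = W·d = 2841·4.7 = 13352.7 kN·m/m
FS = M_R / M_D = 21304.8 / 13352.7 = 1.596

FS = 1.60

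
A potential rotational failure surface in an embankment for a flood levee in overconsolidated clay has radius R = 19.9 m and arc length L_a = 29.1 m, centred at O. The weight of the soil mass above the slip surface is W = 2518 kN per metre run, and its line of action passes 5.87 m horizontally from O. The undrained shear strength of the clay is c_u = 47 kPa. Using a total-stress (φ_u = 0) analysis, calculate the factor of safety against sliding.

FS = 1.84

Taking moments about the centre O, the resisting moment is provided by the undrained shear strength acting along the arc:
M_R = c_u·L_a·R = 47·29.10·19.9 = 27217.2 kN·m/m
M_D = W·d = 2518·5.87 = 14780.7 kN·m/m
FS = M_R / M_D = 27217.2 / 14780.7 = 1.841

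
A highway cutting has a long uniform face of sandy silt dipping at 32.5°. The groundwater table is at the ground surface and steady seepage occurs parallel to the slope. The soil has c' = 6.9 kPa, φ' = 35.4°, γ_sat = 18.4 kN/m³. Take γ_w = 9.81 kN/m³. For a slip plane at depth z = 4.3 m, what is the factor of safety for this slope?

FS = 0.71

With seepage parallel to the slope and the water table at the surface, the effective normal stress on the slip plane uses the buoyant unit weight γ' = γ_sat − γ_w while the driving shear stress uses γ_sat:
FS = [c' + γ' z cos²β tanφ'] / [γ_sat z sinβ cosβ]
γ' = 18.4 − 9.81 = 8.59 kN/m³
Numerator = 6.9 + 8.59·4.3·cos²32.5°·tan35.4° = 6.9 + 8.59·4.3·0.7113·0.7107 = 25.572 kPa
Denominator = 18.4·4.3·sin32.5°·cos32.5° = 18.4·4.3·0.5373·0.8434 = 35.854 kPa
FS = 25.572 / 35.854 = 0.713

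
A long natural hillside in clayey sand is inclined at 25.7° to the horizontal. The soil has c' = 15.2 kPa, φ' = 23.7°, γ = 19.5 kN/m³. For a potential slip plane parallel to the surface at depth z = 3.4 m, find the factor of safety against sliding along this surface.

FS = 1.50

For an infinite slope with a slip plane parallel to the surface (no pore pressure): FS = [c' + γz cos²β tanφ'] / [γz sinβ cosβ].
γz = 19.5·3.4 = 66.30 kN/m²
Numerator = 15.2 + 66.30·cos²25.7°·tan23.7° = 15.2 + 66.30·0.8119·0.4390 = 38.830 kPa
Denominator = 66.30·sin25.7°·cos25.7° = 66.30·0.4337·0.9011 = 25.907 kPa
FS = 38.830 / 25.907 = 1.499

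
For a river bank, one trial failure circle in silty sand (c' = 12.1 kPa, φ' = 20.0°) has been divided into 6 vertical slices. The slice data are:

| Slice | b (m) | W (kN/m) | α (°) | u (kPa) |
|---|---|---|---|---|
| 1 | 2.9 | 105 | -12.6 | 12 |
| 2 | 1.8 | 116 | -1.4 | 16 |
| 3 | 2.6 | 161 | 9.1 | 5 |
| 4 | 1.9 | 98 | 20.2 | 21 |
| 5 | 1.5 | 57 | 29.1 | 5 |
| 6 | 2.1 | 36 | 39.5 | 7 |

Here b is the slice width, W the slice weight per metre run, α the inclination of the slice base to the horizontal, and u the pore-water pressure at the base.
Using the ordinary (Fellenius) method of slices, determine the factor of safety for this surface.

Ordinary method of slices: FS = Σ[c'·Δl_i + (W_i cosα_i − u_i·Δl_i)·tanφ'] / Σ W_i sinα_i, with Δl_i = b_i / cosα_i.
Slice 1: Δl = 2.9/cos(-12.6°) = 2.972 m; N'_1 = 105·cos(-12.6°) − 12·2.972 = 66.8; c'Δl = 35.96; W sinα = -22.9
Slice 2: Δl = 1.8/cos(-1.4°) = 1.801 m; N'_2 = 116·cos(-1.4°) − 16·1.801 = 87.2; c'Δl = 21.79; W sinα = -2.8
Slice 3: Δl = 2.6/cos9.1° = 2.633 m; N'_3 = 161·cos9.1° − 5·2.633 = 145.8; c'Δl = 31.86; W sinα = 25.5
Slice 4: Δl = 1.9/cos20.2° = 2.025 m; N'_4 = 98·cos20.2° − 21·2.025 = 49.5; c'Δl = 24.50; W sinα = 33.8
Slice 5: Δl = 1.5/cos29.1° = 1.717 m; N'_5 = 57·cos29.1° − 5·1.717 = 41.2; c'Δl = 20.77; W sinα = 27.7
Slice 6: Δl = 2.1/cos39.5° = 2.722 m; N'_6 = 36·cos39.5° − 7·2.722 = 8.7; c'Δl = 32.93; W sinα = 22.9
Σc'Δl = 167.8 kN/m; ΣN' = 399.2 kN/m; ΣW sinα = 84.2 kN/m
Resisting = 167.8 + 399.2·tan20.0° = 167.8 + 145.3 = 313.1 kN/m
FS = 313.1 / 84.2 = 3.719

FS = 3.72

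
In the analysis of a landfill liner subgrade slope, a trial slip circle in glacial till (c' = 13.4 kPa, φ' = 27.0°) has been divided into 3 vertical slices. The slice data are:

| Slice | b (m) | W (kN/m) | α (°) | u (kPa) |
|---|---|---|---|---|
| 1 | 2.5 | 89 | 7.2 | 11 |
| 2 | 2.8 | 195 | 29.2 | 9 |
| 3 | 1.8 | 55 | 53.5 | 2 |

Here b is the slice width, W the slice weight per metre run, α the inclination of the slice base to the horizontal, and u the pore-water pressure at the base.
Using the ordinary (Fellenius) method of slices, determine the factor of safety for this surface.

Ordinary method of slices: FS = Σ[c'·Δl_i + (W_i cosα_i − u_i·Δl_i)·tanφ'] / Σ W_i sinα_i, with Δl_i = b_i / cosα_i.
Slice 1: Δl = 2.5/cos7.2° = 2.520 m; N'_1 = 89·cos7.2° − 11·2.520 = 60.6; c'Δl = 33.77; W sinα = 11.2
Slice 2: Δl = 2.8/cos29.2° = 3.208 m; N'_2 = 195·cos29.2° − 9·3.208 = 141.4; c'Δl = 42.98; W sinα = 95.1
Slice 3: Δl = 1.8/cos53.5° = 3.026 m; N'_3 = 55·cos53.5° − 2·3.026 = 26.7; c'Δl = 40.55; W sinα = 44.2
Σc'Δl = 117.3 kN/m; ΣN' = 228.6 kN/m; ΣW sinα = 150.5 kN/m
Resisting = 117.3 + 228.6·tan27.0° = 117.3 + 116.5 = 233.8 kN/m
FS = 233.8 / 150.5 = 1.553

FS = 1.55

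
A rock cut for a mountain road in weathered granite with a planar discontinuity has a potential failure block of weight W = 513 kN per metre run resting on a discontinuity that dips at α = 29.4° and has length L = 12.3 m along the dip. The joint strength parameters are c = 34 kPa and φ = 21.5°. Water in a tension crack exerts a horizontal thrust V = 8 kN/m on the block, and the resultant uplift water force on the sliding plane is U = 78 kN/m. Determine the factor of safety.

FS = 2.17

Resolving the block weight along and normal to the plane and applying the Mohr–Coulomb strength on the joint:
N' = W cosα − U − V sinα = 513·cos29.4° − 78 − 8·sin29.4° = 365.0 kN/m
Driving force T = W sinα + V cosα = 513·sin29.4° + 8·cos29.4° = 258.8 kN/m
Resisting force R = c·L + N'·tanφ = 34·12.3 + 365.0·tan21.5° = 418.2 + 143.8 = 562.0 kN/m
FS = R / T = 562.0 / 258.8 = 2.171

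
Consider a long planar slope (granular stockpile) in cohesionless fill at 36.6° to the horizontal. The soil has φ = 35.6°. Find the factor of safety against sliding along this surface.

FS = 0.96

For a dry cohesionless infinite slope the factor of safety is FS = tanφ / tanβ.
FS = tan35.6° / tan36.6° = 0.7159 / 0.7427 = 0.964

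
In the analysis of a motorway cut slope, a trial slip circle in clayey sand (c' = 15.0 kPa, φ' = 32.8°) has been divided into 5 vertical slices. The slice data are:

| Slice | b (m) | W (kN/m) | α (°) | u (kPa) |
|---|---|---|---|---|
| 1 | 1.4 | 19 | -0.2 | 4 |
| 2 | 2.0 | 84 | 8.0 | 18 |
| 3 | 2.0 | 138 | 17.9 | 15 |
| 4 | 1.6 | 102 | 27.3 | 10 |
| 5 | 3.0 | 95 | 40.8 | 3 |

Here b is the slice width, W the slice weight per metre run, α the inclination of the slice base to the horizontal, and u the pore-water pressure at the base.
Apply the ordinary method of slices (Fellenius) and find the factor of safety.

FS = 2.20

Ordinary method of slices: FS = Σ[c'·Δl_i + (W_i cosα_i − u_i·Δl_i)·tanφ'] / Σ W_i sinα_i, with Δl_i = b_i / cosα_i.
Slice 1: Δl = 1.4/cos(-0.2°) = 1.400 m; N'_1 = 19·cos(-0.2°) − 4·1.400 = 13.4; c'Δl = 21.00; W sinα = -0.1
Slice 2: Δl = 2.0/cos8.0° = 2.020 m; N'_2 = 84·cos8.0° − 18·2.020 = 46.8; c'Δl = 30.29; W sinα = 11.7
Slice 3: Δl = 2.0/cos17.9° = 2.102 m; N'_3 = 138·cos17.9° − 15·2.102 = 99.8; c'Δl = 31.53; W sinα = 42.4
Slice 4: Δl = 1.6/cos27.3° = 1.801 m; N'_4 = 102·cos27.3° − 10·1.801 = 72.6; c'Δl = 27.01; W sinα = 46.8
Slice 5: Δl = 3.0/cos40.8° = 3.963 m; N'_5 = 95·cos40.8° − 3·3.963 = 60.0; c'Δl = 59.45; W sinα = 62.1
Σc'Δl = 169.3 kN/m; ΣN' = 292.7 kN/m; ΣW sinα = 162.9 kN/m
Resisting = 169.3 + 292.7·tan32.8° = 169.3 + 188.6 = 357.9 kN/m
FS = 357.9 / 162.9 = 2.197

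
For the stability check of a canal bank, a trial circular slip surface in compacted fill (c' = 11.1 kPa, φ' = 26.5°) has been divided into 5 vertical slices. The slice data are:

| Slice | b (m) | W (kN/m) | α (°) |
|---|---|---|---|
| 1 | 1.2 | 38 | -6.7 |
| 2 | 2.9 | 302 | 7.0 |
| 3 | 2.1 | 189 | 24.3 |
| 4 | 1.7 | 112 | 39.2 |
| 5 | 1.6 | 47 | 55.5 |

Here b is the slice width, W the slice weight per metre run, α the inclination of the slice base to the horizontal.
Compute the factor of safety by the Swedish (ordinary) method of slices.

Ordinary method of slices: FS = Σ[c'·Δl_i + (W_i cosα_i)·tanφ'] / Σ W_i sinα_i, with Δl_i = b_i / cosα_i.
Slice 1: Δl = 1.2/cos(-6.7°) = 1.208 m; N'_1 = 38·cos(-6.7°) = 37.7; c'Δl = 13.41; W sinα = -4.4
Slice 2: Δl = 2.9/cos7.0° = 2.922 m; N'_2 = 302·cos7.0° = 299.7; c'Δl = 32.43; W sinα = 36.8
Slice 3: Δl = 2.1/cos24.3° = 2.304 m; N'_3 = 189·cos24.3° = 172.3; c'Δl = 25.58; W sinα = 77.8
Slice 4: Δl = 1.7/cos39.2° = 2.194 m; N'_4 = 112·cos39.2° = 86.8; c'Δl = 24.35; W sinα = 70.8
Slice 5: Δl = 1.6/cos55.5° = 2.825 m; N'_5 = 47·cos55.5° = 26.6; c'Δl = 31.36; W sinα = 38.7
Σc'Δl = 127.1 kN/m; ΣN' = 623.2 kN/m; ΣW sinα = 219.7 kN/m
Resisting = 127.1 + 623.2·tan26.5° = 127.1 + 310.7 = 437.8 kN/m
FS = 437.8 / 219.7 = 1.993

FS = 1.99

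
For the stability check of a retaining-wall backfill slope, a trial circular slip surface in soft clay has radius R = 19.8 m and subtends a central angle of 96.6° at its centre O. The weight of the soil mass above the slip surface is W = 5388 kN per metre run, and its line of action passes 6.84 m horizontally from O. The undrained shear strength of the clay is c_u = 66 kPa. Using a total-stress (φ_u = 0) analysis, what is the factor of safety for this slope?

Taking moments about the centre O, the resisting moment is provided by the undrained shear strength acting along the arc:
Arc length L_a = R·θ = 19.8·(96.6°·π/180) = 19.8·1.6860 = 33.38 m
M_R = c_u·L_a·R = 66·33.38·19.8 = 43624.3 kN·m/m
M_D = W·d = 5388·6.84 = 36853.9 kN·m/m
FS = M_R / M_D = 43624.3 / 36853.9 = 1.184

FS = 1.18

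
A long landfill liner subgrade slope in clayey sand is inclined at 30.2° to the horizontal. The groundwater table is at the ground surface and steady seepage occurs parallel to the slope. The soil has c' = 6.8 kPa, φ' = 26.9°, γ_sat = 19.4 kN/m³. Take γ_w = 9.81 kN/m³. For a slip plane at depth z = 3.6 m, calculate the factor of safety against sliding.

FS = 0.65

With seepage parallel to the slope and the water table at the surface, the effective normal stress on the slip plane uses the buoyant unit weight γ' = γ_sat − γ_w while the driving shear stress uses γ_sat:
FS = [c' + γ' z cos²β tanφ'] / [γ_sat z sinβ cosβ]
γ' = 19.4 − 9.81 = 9.59 kN/m³
Numerator = 6.8 + 9.59·3.6·cos²30.2°·tan26.9° = 6.8 + 9.59·3.6·0.7470·0.5073 = 19.883 kPa
Denominator = 19.4·3.6·sin30.2°·cos30.2° = 19.4·3.6·0.5030·0.8643 = 30.363 kPa
FS = 19.883 / 30.363 = 0.655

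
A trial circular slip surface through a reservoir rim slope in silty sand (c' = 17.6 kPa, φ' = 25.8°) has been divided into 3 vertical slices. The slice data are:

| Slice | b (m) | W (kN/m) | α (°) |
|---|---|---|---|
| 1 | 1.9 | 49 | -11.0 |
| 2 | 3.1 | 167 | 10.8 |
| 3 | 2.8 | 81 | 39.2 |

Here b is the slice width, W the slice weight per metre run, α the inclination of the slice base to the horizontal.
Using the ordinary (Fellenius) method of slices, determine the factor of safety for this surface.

Ordinary method of slices: FS = Σ[c'·Δl_i + (W_i cosα_i)·tanφ'] / Σ W_i sinα_i, with Δl_i = b_i / cosα_i.
Slice 1: Δl = 1.9/cos(-11.0°) = 1.936 m; N'_1 = 49·cos(-11.0°) = 48.1; c'Δl = 34.07; W sinα = -9.3
Slice 2: Δl = 3.1/cos10.8° = 3.156 m; N'_2 = 167·cos10.8° = 164.0; c'Δl = 55.54; W sinα = 31.3
Slice 3: Δl = 2.8/cos39.2° = 3.613 m; N'_3 = 81·cos39.2° = 62.8; c'Δl = 63.59; W sinα = 51.2
Σc'Δl = 153.2 kN/m; ΣN' = 274.9 kN/m; ΣW sinα = 73.1 kN/m
Resisting = 153.2 + 274.9·tan25.8° = 153.2 + 132.9 = 286.1 kN/m
FS = 286.1 / 73.1 = 3.912

FS = 3.91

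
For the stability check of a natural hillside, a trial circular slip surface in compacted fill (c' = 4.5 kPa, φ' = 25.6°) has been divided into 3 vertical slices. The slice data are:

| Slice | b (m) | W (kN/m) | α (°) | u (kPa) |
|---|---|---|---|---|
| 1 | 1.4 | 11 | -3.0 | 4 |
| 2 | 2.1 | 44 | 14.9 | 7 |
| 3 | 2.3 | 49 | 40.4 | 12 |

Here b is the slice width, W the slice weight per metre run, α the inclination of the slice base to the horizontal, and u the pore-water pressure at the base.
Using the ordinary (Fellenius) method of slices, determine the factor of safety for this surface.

Ordinary method of slices: FS = Σ[c'·Δl_i + (W_i cosα_i − u_i·Δl_i)·tanφ'] / Σ W_i sinα_i, with Δl_i = b_i / cosα_i.
Slice 1: Δl = 1.4/cos(-3.0°) = 1.402 m; N'_1 = 11·cos(-3.0°) − 4·1.402 = 5.4; c'Δl = 6.31; W sinα = -0.6
Slice 2: Δl = 2.1/cos14.9° = 2.173 m; N'_2 = 44·cos14.9° − 7·2.173 = 27.3; c'Δl = 9.78; W sinα = 11.3
Slice 3: Δl = 2.3/cos40.4° = 3.020 m; N'_3 = 49·cos40.4° − 12·3.020 = 1.1; c'Δl = 13.59; W sinα = 31.8
Σc'Δl = 29.7 kN/m; ΣN' = 33.8 kN/m; ΣW sinα = 42.5 kN/m
Resisting = 29.7 + 33.8·tan25.6° = 29.7 + 16.2 = 45.9 kN/m
FS = 45.9 / 42.5 = 1.079

FS = 1.08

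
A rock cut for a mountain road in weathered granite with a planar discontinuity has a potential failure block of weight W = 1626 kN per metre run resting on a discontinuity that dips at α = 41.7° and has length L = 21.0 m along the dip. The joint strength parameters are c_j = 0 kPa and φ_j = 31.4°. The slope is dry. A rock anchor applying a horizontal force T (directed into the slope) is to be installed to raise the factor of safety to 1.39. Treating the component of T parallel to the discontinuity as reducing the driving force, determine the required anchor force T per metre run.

T = 528 kN/m

Resolving forces along and normal to the sliding plane, with the horizontal anchor force T adding T·sinα to the effective normal force and T·cosα acting up the plane against the driving force:
FS = [c_jL + (W cosα + T sinα) tanφ_j] / [W sinα − T cosα]
Without the anchor: N' = 1214.0 kN/m, driving T_d = 1081.7 kN/m, resisting R = 0·21.0 + 1214.0·tan31.4° = 741.0 kN/m, FS = 0.69.
Setting FS = 1.39 and solving for T:
1.39·(1081.7 − T cos41.7°) = 741.0 + T sin41.7°·tan31.4°
T·(sin41.7°·tan31.4° + 1.39·cos41.7°) = 1.39·1081.7 − 741.0
T·(0.6652·0.6104 + 1.39·0.7466) = 1503.5 − 741.0 = 762.5
T·1.4439 = 762.5
T = 528.1 kN/m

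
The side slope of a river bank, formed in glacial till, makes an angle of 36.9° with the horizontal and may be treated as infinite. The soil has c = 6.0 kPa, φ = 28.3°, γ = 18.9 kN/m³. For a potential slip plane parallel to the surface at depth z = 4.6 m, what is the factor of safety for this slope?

FS = 0.86

For an infinite slope with a slip plane parallel to the surface (no pore pressure): FS = [c + γz cos²β tanφ] / [γz sinβ cosβ].
γz = 18.9·4.6 = 86.94 kN/m²
Numerator = 6.0 + 86.94·cos²36.9°·tan28.3° = 6.0 + 86.94·0.6395·0.5384 = 35.936 kPa
Denominator = 86.94·sin36.9°·cos36.9° = 86.94·0.6004·0.7997 = 41.744 kPa
FS = 35.936 / 41.744 = 0.861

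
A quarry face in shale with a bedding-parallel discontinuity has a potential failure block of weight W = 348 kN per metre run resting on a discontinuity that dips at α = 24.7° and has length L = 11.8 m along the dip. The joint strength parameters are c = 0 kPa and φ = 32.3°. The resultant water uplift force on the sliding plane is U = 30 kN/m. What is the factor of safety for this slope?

FS = 1.24

Resolving the block weight along and normal to the plane and applying the Mohr–Coulomb strength on the joint:
N' = W cosα − U = 348·cos24.7° − 30 = 286.2 kN/m
Driving force T = W sinα = 348·sin24.7° = 145.4 kN/m
Resisting force R = c·L + N'·tanφ = 0·11.8 + 286.2·tan32.3° = 0.0 + 180.9 = 180.9 kN/m
FS = R / T = 180.9 / 145.4 = 1.244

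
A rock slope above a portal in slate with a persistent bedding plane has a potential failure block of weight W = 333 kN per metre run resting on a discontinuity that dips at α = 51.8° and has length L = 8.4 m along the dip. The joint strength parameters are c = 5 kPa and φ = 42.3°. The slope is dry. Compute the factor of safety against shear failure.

FS = 0.88

Resolving the block weight along and normal to the plane and applying the Mohr–Coulomb strength on the joint:
N' = W cosα = 333·cos51.8° = 205.9 kN/m
Driving force T = W sinα = 333·sin51.8° = 261.7 kN/m
Resisting force R = c·L + N'·tanφ = 5·8.4 + 205.9·tan42.3° = 42.0 + 187.4 = 229.4 kN/m
FS = R / T = 229.4 / 261.7 = 0.877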